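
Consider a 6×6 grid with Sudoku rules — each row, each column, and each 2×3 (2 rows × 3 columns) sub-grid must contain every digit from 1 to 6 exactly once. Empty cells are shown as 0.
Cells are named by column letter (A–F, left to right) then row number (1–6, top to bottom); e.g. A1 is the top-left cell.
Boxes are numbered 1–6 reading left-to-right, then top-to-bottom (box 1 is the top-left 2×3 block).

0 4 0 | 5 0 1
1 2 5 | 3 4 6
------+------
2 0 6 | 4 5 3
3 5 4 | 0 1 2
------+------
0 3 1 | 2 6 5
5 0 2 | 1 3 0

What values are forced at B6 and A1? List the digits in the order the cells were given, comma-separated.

6,6

For B6:
  Row 6 already contains {1, 2, 3, 5}.
  Column B already contains {2, 3, 4, 5}.
  Its 2×3 block (box 5) already contains {1, 2, 3, 5}.
  The only value from 1–6 not eliminated is 6, so B6 = 6.
For A1:
  Row 1 already contains {1, 4, 5}.
  Column A already contains {1, 2, 3, 5}.
  Its 2×3 block (box 1) already contains {1, 2, 4, 5}.
  The only value from 1–6 not eliminated is 6, so A1 = 6.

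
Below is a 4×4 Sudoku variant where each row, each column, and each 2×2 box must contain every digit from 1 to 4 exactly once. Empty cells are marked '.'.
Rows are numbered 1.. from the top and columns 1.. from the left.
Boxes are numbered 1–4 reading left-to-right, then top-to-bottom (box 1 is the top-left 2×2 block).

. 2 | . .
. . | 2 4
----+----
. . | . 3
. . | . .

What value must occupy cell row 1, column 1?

4

Cell row 1, column 1 itself could take any of {1, 3, 4} by direct elimination.
Consider where 4 can go in row 1.
row 1, column 3 is out (box 2 already has a 4).
row 1, column 4 is out (column 4 already has a 4).
So the only cell in row 1 that can hold 4 is row 1, column 1.
Therefore row 1, column 1 = 4.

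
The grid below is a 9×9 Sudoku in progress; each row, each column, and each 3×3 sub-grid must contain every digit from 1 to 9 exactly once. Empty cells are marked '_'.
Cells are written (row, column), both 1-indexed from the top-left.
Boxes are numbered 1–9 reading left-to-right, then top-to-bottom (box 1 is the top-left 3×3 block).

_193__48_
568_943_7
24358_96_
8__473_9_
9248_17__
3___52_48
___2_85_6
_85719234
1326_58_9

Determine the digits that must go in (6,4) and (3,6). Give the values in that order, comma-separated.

9,7

For (6,4):
  Row 6 already contains {2, 3, 4, 5, 8}.
  Column 4 already contains {2, 3, 4, 5, 6, 7, 8}.
  Its 3×3 block (box 5) already contains {1, 2, 3, 4, 5, 7, 8}.
  The only value from 1–9 not eliminated is 9, so (6,4) = 9.
For (3,6):
  Row 3 already contains {2, 3, 4, 5, 6, 8, 9}.
  Column 6 already contains {1, 2, 3, 4, 5, 8, 9}.
  Its 3×3 block (box 2) already contains {3, 4, 5, 8, 9}.
  The only value from 1–9 not eliminated is 7, so (3,6) = 7.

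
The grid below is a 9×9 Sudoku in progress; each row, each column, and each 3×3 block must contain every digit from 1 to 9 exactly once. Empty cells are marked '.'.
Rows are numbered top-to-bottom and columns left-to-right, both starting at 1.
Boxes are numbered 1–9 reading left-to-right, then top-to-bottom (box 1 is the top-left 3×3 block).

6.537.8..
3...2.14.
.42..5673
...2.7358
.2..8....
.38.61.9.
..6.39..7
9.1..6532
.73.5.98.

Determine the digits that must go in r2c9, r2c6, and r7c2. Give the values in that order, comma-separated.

5,8,5

For r2c9:
  Consider where 5 can go in box 3.
  r1c8 is out (row 1 already has a 5).
  r1c9 is out (row 1 already has a 5).
  So the only cell in box 3 that can hold 5 is r2c9.
  So r2c9 = 5.
For r2c6:
  Row 2 already contains {1, 2, 3, 4}.
  Column 6 already contains {1, 5, 6, 7, 9}.
  Its 3×3 block (box 2) already contains {2, 3, 5, 7}.
  The only value from 1–9 not eliminated is 8, so r2c6 = 8.
For r7c2:
  Consider where 5 can go in column 2.
  r1c2 is out (row 1 already has a 5).
  r2c2 is out (box 1 already has a 5).
  r4c2 is out (row 4 already has a 5).
  r8c2 is out (row 8 already has a 5).
  So the only cell in column 2 that can hold 5 is r7c2.
  So r7c2 = 5.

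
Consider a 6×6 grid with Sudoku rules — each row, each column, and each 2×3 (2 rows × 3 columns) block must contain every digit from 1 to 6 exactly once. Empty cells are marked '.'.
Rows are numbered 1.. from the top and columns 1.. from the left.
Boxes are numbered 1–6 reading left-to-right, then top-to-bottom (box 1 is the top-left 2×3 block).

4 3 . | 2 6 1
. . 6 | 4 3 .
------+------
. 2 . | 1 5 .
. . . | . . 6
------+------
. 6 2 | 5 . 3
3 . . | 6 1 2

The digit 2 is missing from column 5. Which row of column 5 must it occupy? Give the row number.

4

Consider where 2 can go in column 5.
row 5, column 5 is out (row 5 already has a 2).
So the only cell in column 5 that can hold 2 is row 4, column 5.
That is row 4.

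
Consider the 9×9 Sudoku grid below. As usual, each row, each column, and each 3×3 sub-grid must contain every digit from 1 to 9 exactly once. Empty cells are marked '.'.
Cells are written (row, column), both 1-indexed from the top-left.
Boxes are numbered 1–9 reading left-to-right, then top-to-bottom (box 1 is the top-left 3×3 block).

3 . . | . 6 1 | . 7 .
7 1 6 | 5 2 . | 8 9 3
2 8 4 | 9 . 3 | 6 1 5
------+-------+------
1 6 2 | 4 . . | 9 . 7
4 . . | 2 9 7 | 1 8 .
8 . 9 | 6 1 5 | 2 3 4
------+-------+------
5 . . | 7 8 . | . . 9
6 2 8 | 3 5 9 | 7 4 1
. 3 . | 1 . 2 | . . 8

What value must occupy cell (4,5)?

Row 4 already contains {1, 2, 4, 6, 7, 9}.
Column 5 already contains {1, 2, 5, 6, 8, 9}.
Its 3×3 block (box 5) already contains {1, 2, 4, 5, 6, 7, 9}.
The only value from 1–9 not eliminated is 3, so (4,5) = 3.

3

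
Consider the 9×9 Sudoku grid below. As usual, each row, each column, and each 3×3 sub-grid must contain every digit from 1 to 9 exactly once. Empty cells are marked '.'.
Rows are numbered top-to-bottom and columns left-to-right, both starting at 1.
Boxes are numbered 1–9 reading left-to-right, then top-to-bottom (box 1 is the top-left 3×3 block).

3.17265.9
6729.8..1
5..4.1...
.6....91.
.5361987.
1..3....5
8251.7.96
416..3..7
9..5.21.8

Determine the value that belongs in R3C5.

Row 3 already contains {1, 4, 5}.
Column 5 already contains {1, 2}.
Its 3×3 block (box 2) already contains {1, 2, 4, 6, 7, 8, 9}.
The only value from 1–9 not eliminated is 3, so R3C5 = 3.

3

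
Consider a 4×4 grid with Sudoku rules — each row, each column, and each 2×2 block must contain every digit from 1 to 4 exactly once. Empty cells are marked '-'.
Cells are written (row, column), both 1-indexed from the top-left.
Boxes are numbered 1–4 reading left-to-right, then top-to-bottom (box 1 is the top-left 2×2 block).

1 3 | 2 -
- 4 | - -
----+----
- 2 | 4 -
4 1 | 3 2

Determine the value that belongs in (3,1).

Row 3 already contains {2, 4}.
Column 1 already contains {1, 4}.
Its 2×2 block (box 3) already contains {1, 2, 4}.
The only value from 1–4 not eliminated is 3, so (3,1) = 3.

3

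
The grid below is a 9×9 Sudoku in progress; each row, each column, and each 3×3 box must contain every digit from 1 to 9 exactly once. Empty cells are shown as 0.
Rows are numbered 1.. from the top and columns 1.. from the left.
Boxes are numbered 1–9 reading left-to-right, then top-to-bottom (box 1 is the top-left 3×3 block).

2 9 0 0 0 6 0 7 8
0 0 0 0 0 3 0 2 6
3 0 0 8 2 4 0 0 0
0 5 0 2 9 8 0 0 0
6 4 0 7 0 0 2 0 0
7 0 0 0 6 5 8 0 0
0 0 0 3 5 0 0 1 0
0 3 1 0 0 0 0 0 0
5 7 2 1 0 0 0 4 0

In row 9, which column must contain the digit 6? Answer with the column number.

Consider where 6 can go in row 9.
row 9, column 5 is out (column 5 already has a 6).
row 9, column 6 is out (column 6 already has a 6).
row 9, column 9 is out (column 9 already has a 6).
So the only cell in row 9 that can hold 6 is row 9, column 7.
That is column 7.

7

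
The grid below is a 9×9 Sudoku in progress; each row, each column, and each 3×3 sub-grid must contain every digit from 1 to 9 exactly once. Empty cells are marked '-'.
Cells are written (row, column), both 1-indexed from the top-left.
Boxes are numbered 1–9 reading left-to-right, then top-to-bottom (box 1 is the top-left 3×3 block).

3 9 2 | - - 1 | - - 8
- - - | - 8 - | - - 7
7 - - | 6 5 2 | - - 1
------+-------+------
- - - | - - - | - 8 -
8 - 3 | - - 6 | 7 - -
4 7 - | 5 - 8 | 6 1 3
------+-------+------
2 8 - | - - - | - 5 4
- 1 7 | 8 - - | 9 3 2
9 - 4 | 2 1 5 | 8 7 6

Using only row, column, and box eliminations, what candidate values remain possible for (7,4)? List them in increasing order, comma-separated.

Row 7 already contains {2, 4, 5, 8}.
Column 4 already contains {2, 5, 6, 8}.
Its 3×3 block (box 8) already contains {1, 2, 5, 8}.
Removing those from 1–9 leaves {3, 7, 9} as the candidates for (7,4).

3,7,9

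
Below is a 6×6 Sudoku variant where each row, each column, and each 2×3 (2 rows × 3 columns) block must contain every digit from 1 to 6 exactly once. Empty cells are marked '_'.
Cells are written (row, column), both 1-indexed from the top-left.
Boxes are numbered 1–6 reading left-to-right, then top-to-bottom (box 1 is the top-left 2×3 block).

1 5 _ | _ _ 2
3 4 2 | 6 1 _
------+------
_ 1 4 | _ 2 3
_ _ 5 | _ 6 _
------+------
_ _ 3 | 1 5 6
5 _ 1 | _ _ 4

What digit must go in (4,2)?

Cell (4,2) itself could take any of {2, 3} by direct elimination.
Consider where 3 can go in box 3.
(3,1) is out (row 3 already has a 3).
(4,1) is out (column 1 already has a 3).
So the only cell in box 3 that can hold 3 is (4,2).
Therefore (4,2) = 3.

3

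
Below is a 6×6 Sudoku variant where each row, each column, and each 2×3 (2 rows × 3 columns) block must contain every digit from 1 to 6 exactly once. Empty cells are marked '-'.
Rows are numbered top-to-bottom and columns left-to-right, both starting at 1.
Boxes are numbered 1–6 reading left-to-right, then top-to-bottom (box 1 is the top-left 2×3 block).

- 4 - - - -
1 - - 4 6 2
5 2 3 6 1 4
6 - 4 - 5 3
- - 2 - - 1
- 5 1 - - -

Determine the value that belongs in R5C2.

6

Cell R5C2 itself could take any of {3, 6} by direct elimination.
Consider where 6 can go in row 5.
R5C1 is out (column 1 already has a 6).
R5C4 is out (column 4 already has a 6).
R5C5 is out (column 5 already has a 6).
So the only cell in row 5 that can hold 6 is R5C2.
Therefore R5C2 = 6.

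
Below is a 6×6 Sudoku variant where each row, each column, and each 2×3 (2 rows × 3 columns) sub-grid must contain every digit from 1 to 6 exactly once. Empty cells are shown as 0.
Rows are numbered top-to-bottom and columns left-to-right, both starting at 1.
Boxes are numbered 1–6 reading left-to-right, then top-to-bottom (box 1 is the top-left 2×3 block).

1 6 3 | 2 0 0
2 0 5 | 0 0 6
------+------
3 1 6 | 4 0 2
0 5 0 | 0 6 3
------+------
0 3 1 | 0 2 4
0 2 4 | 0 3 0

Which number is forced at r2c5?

Cell r2c5 itself could take any of {1, 4} by direct elimination.
Consider where 1 can go in column 5.
r1c5 is out (row 1 already has a 1).
r3c5 is out (row 3 already has a 1).
So the only cell in column 5 that can hold 1 is r2c5.
Therefore r2c5 = 1.

1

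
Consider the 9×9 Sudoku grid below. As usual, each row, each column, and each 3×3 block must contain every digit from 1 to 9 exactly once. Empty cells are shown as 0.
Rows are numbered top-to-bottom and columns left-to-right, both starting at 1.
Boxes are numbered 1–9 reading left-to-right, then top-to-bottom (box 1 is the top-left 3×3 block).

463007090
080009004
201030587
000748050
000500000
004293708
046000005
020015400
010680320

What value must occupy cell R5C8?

Cell R5C8 itself could take any of {1, 3, 4, 6} by direct elimination.
Consider where 4 can go in column 8.
R2C8 is out (row 2 already has a 4).
R6C8 is out (row 6 already has a 4).
R7C8 is out (row 7 already has a 4).
R8C8 is out (row 8 already has a 4).
So the only cell in column 8 that can hold 4 is R5C8.
Therefore R5C8 = 4.

4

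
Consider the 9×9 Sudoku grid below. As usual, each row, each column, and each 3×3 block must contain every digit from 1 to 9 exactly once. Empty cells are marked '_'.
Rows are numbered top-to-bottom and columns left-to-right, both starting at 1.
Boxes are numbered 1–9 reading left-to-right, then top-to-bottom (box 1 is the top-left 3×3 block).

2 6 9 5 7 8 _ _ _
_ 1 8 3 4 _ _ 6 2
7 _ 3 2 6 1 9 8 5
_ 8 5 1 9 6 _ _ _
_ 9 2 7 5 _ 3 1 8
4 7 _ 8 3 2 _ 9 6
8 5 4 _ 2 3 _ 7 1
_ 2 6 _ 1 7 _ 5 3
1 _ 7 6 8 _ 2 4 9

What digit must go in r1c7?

Cell r1c7 itself could take any of {1, 4} by direct elimination.
Consider where 1 can go in row 1.
r1c8 is out (column 8 already has a 1).
r1c9 is out (column 9 already has a 1).
So the only cell in row 1 that can hold 1 is r1c7.
Therefore r1c7 = 1.

1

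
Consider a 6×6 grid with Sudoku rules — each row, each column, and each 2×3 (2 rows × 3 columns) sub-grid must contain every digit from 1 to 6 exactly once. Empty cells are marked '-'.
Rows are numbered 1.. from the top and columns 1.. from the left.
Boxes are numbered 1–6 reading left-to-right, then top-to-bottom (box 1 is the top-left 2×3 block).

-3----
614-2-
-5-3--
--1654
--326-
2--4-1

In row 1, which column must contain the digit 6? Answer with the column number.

Consider where 6 can go in row 1.
row 1, column 1 is out (column 1 already has a 6).
row 1, column 3 is out (box 1 already has a 6).
row 1, column 4 is out (column 4 already has a 6).
row 1, column 5 is out (column 5 already has a 6).
So the only cell in row 1 that can hold 6 is row 1, column 6.
That is column 6.

6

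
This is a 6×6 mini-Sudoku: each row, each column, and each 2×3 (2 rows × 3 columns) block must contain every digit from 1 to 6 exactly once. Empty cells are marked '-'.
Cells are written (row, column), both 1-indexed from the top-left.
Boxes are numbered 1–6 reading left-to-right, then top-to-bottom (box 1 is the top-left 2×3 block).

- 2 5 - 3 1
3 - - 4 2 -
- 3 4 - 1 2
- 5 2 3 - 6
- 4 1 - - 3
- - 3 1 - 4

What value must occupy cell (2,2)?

1

Cell (2,2) itself could take any of {1, 6} by direct elimination.
Consider where 1 can go in row 2.
(2,3) is out (column 3 already has a 1).
(2,6) is out (column 6 already has a 1).
So the only cell in row 2 that can hold 1 is (2,2).
Therefore (2,2) = 1.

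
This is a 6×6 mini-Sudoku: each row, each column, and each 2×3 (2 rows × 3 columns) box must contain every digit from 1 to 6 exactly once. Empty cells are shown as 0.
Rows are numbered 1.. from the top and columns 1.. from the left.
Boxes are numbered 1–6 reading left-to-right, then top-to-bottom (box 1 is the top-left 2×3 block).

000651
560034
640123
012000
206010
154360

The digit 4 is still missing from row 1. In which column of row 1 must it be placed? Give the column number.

1

Consider where 4 can go in row 1.
row 1, column 2 is out (column 2 already has a 4).
row 1, column 3 is out (column 3 already has a 4).
So the only cell in row 1 that can hold 4 is row 1, column 1.
That is column 1.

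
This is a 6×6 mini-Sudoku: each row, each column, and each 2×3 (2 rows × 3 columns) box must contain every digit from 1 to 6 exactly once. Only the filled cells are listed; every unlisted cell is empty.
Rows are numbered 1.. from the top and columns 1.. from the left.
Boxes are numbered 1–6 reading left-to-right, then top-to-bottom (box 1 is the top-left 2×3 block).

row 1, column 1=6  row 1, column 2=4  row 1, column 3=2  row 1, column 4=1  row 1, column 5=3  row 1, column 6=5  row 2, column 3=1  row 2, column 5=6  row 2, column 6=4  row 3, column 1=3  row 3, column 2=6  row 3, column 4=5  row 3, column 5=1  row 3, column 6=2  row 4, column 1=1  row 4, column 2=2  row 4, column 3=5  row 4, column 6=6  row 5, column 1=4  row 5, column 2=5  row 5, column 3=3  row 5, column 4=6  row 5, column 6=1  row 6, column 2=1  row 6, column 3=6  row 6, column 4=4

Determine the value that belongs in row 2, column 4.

Row 2 already contains {1, 4, 6}.
Column 4 already contains {1, 4, 5, 6}.
Its 2×3 block (box 2) already contains {1, 3, 4, 5, 6}.
The only value from 1–6 not eliminated is 2, so row 2, column 4 = 2.

2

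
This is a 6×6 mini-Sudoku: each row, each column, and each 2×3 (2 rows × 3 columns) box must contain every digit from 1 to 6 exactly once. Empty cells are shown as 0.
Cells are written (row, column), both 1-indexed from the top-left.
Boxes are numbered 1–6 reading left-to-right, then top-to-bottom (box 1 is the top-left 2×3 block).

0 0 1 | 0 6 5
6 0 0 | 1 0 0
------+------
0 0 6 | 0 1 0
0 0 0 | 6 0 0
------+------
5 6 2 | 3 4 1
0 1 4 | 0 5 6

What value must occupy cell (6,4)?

Row 6 already contains {1, 4, 5, 6}.
Column 4 already contains {1, 3, 6}.
Its 2×3 block (box 6) already contains {1, 3, 4, 5, 6}.
The only value from 1–6 not eliminated is 2, so (6,4) = 2.

2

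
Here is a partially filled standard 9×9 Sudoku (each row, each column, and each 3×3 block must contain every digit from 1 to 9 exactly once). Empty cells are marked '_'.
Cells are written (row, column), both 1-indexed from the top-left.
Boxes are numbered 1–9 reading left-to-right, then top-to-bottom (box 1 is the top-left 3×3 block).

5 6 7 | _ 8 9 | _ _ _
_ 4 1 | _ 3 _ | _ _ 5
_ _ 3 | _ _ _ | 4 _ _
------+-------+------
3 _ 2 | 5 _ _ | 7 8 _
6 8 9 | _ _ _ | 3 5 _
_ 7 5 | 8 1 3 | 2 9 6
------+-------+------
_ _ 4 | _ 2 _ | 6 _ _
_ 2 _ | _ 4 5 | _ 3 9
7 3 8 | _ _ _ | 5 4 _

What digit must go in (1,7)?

1

Row 1 already contains {5, 6, 7, 8, 9}.
Column 7 already contains {2, 3, 4, 5, 6, 7}.
Its 3×3 block (box 3) already contains {4, 5}.
The only value from 1–9 not eliminated is 1, so (1,7) = 1.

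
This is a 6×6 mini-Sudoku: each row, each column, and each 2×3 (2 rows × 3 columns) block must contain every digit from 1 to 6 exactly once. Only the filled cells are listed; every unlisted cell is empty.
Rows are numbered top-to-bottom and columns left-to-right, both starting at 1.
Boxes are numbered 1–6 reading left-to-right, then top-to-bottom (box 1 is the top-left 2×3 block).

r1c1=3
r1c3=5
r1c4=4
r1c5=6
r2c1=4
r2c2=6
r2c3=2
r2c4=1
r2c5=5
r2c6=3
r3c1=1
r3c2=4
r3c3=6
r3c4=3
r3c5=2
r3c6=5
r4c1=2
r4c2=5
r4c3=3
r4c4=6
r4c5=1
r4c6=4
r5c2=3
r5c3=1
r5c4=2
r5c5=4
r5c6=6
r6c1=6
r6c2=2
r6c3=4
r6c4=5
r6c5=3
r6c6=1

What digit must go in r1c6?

Row 1 already contains {3, 4, 5, 6}.
Column 6 already contains {1, 3, 4, 5, 6}.
Its 2×3 block (box 2) already contains {1, 3, 4, 5, 6}.
The only value from 1–6 not eliminated is 2, so r1c6 = 2.

2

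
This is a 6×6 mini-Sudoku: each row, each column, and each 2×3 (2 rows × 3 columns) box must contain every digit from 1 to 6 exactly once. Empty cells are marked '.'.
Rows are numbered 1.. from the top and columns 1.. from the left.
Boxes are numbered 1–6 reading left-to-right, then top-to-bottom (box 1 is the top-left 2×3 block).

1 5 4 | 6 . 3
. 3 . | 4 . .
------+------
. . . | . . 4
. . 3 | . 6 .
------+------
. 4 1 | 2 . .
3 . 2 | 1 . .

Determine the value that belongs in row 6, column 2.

Row 6 already contains {1, 2, 3}.
Column 2 already contains {3, 4, 5}.
Its 2×3 block (box 5) already contains {1, 2, 3, 4}.
The only value from 1–6 not eliminated is 6, so row 6, column 2 = 6.

6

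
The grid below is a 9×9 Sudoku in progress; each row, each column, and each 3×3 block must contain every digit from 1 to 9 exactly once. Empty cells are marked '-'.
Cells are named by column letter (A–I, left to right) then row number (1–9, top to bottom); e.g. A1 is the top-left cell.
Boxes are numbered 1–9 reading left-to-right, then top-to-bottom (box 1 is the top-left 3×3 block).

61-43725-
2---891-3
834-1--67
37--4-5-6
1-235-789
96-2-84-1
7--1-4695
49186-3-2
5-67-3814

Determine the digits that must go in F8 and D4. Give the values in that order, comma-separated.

For F8:
  Row 8 already contains {1, 2, 3, 4, 6, 8, 9}.
  Column F already contains {3, 4, 7, 8, 9}.
  Its 3×3 block (box 8) already contains {1, 3, 4, 6, 7, 8}.
  The only value from 1–9 not eliminated is 5, so F8 = 5.
For D4:
  Row 4 already contains {3, 4, 5, 6, 7}.
  Column D already contains {1, 2, 3, 4, 7, 8}.
  Its 3×3 block (box 5) already contains {2, 3, 4, 5, 8}.
  The only value from 1–9 not eliminated is 9, so D4 = 9.

5,9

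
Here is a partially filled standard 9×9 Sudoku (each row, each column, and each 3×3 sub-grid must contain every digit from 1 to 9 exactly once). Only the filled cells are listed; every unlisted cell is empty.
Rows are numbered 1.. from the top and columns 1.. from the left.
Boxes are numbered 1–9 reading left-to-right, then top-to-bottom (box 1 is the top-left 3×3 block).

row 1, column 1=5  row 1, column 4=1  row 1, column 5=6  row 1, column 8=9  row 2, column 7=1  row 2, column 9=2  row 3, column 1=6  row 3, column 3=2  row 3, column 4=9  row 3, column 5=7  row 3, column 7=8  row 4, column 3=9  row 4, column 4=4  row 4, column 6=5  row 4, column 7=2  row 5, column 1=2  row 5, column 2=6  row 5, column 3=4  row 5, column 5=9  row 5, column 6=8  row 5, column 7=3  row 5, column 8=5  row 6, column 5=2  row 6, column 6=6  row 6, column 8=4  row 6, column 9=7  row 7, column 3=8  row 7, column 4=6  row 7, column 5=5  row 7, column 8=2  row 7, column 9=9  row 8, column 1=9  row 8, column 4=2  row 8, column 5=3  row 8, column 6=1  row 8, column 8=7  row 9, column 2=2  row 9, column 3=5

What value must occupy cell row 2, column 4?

Cell row 2, column 4 itself could take any of {3, 5, 8} by direct elimination.
Consider where 5 can go in column 4.
row 5, column 4 is out (row 5 already has a 5).
row 6, column 4 is out (box 5 already has a 5).
row 9, column 4 is out (row 9 already has a 5).
So the only cell in column 4 that can hold 5 is row 2, column 4.
Therefore row 2, column 4 = 5.

5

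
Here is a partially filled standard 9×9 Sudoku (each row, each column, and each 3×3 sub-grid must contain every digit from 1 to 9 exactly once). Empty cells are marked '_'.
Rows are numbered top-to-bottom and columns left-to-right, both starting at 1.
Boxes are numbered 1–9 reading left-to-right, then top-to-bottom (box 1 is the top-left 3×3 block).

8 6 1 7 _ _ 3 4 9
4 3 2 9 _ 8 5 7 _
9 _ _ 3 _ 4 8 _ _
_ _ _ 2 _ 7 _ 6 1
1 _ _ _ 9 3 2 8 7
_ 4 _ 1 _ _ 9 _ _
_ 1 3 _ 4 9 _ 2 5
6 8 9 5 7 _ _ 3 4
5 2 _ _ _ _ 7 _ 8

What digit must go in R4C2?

Cell R4C2 itself could take any of {5, 9} by direct elimination.
Consider where 9 can go in row 4.
R4C1 is out (column 1 already has a 9).
R4C3 is out (column 3 already has a 9).
R4C5 is out (column 5 already has a 9).
R4C7 is out (column 7 already has a 9).
So the only cell in row 4 that can hold 9 is R4C2.
Therefore R4C2 = 9.

9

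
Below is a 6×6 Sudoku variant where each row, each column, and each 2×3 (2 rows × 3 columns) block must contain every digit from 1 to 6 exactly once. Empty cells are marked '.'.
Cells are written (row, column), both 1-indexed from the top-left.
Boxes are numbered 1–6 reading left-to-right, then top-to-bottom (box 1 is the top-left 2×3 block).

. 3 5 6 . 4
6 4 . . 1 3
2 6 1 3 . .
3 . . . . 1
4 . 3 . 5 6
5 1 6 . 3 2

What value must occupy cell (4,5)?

6

Cell (4,5) itself could take any of {2, 4, 6} by direct elimination.
Consider where 6 can go in column 5.
(1,5) is out (row 1 already has a 6).
(3,5) is out (row 3 already has a 6).
So the only cell in column 5 that can hold 6 is (4,5).
Therefore (4,5) = 6.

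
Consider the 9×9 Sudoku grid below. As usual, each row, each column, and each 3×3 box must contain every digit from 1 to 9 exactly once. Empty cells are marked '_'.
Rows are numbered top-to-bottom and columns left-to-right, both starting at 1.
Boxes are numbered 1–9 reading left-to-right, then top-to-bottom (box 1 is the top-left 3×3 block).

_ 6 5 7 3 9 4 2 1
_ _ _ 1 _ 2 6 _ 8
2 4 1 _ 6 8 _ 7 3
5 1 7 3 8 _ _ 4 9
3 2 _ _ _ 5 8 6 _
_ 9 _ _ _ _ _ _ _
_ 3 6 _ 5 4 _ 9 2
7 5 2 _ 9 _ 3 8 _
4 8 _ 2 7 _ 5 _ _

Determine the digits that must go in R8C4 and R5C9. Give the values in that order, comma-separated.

For R8C4:
  Row 8 already contains {2, 3, 5, 7, 8, 9}.
  Column 4 already contains {1, 2, 3, 7}.
  Its 3×3 block (box 8) already contains {2, 4, 5, 7, 9}.
  The only value from 1–9 not eliminated is 6, so R8C4 = 6.
For R5C9:
  Row 5 already contains {2, 3, 5, 6, 8}.
  Column 9 already contains {1, 2, 3, 8, 9}.
  Its 3×3 block (box 6) already contains {4, 6, 8, 9}.
  The only value from 1–9 not eliminated is 7, so R5C9 = 7.

6,7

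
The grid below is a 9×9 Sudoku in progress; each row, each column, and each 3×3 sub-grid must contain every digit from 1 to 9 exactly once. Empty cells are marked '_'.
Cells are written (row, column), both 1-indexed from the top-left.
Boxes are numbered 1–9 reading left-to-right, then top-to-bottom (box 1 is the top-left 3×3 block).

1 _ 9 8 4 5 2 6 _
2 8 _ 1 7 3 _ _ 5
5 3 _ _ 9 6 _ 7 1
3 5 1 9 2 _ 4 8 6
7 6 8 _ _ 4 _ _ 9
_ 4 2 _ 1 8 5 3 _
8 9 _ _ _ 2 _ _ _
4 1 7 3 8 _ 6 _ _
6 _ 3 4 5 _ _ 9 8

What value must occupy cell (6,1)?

Row 6 already contains {1, 2, 3, 4, 5, 8}.
Column 1 already contains {1, 2, 3, 4, 5, 6, 7, 8}.
Its 3×3 block (box 4) already contains {1, 2, 3, 4, 5, 6, 7, 8}.
The only value from 1–9 not eliminated is 9, so (6,1) = 9.

9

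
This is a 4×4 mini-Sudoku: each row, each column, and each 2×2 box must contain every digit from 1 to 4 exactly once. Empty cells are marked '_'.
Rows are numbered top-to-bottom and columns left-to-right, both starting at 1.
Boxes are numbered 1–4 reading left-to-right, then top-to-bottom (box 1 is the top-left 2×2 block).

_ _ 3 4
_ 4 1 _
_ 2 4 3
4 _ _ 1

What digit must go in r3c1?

1

Row 3 already contains {2, 3, 4}.
Column 1 already contains {4}.
Its 2×2 block (box 3) already contains {2, 4}.
The only value from 1–4 not eliminated is 1, so r3c1 = 1.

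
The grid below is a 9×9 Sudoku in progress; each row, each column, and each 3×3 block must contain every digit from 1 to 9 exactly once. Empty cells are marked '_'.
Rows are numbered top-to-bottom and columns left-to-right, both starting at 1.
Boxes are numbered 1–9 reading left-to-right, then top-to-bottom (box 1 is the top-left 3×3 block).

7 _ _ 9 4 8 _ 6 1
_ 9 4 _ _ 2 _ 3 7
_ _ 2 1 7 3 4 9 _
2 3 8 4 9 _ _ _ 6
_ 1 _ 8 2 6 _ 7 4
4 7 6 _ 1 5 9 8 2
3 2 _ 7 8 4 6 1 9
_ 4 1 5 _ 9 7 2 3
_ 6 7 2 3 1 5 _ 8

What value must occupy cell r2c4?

Row 2 already contains {2, 3, 4, 7, 9}.
Column 4 already contains {1, 2, 4, 5, 7, 8, 9}.
Its 3×3 block (box 2) already contains {1, 2, 3, 4, 7, 8, 9}.
The only value from 1–9 not eliminated is 6, so r2c4 = 6.

6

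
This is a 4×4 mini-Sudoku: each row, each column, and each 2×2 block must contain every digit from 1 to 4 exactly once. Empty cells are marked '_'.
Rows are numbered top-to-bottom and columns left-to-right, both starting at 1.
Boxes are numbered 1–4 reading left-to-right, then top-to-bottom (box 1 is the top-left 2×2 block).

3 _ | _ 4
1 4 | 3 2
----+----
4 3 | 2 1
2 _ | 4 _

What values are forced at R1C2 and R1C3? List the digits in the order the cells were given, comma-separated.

For R1C2:
  Row 1 already contains {3, 4}.
  Column 2 already contains {3, 4}.
  Its 2×2 block (box 1) already contains {1, 3, 4}.
  The only value from 1–4 not eliminated is 2, so R1C2 = 2.
For R1C3:
  Row 1 already contains {3, 4}.
  Column 3 already contains {2, 3, 4}.
  Its 2×2 block (box 2) already contains {2, 3, 4}.
  The only value from 1–4 not eliminated is 1, so R1C3 = 1.

2,1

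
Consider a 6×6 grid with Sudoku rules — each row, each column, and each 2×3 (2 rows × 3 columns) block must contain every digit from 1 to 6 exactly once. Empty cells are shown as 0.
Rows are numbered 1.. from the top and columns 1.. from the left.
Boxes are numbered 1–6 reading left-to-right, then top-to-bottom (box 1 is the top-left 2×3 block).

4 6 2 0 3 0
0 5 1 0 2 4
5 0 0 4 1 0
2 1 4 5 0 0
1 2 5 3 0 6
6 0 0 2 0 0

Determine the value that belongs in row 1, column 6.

Cell row 1, column 6 itself could take any of {1, 5} by direct elimination.
Consider where 5 can go in row 1.
row 1, column 4 is out (column 4 already has a 5).
So the only cell in row 1 that can hold 5 is row 1, column 6.
Therefore row 1, column 6 = 5.

5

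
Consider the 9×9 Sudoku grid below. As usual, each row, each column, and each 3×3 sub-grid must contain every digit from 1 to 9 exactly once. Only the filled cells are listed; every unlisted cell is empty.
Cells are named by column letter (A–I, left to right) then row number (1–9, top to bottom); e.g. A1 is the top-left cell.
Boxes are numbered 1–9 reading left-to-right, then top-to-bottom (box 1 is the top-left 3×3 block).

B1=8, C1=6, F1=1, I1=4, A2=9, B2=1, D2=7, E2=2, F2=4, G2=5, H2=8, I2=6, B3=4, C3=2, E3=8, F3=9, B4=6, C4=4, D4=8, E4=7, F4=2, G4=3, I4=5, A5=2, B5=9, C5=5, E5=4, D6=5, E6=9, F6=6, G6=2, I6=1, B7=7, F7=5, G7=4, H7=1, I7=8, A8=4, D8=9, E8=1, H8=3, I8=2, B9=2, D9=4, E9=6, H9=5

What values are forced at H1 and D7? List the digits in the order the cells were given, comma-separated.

2,2

For H1:
  Consider where 2 can go in box 3.
  G1 is out (column G already has a 2).
  G3 is out (row 3 already has a 2).
  H3 is out (row 3 already has a 2).
  I3 is out (row 3 already has a 2).
  So the only cell in box 3 that can hold 2 is H1.
  So H1 = 2.
For D7:
  Consider where 2 can go in column D.
  D1 is out (box 2 already has a 2).
  D3 is out (row 3 already has a 2).
  D5 is out (row 5 already has a 2).
  So the only cell in column D that can hold 2 is D7.
  So D7 = 2.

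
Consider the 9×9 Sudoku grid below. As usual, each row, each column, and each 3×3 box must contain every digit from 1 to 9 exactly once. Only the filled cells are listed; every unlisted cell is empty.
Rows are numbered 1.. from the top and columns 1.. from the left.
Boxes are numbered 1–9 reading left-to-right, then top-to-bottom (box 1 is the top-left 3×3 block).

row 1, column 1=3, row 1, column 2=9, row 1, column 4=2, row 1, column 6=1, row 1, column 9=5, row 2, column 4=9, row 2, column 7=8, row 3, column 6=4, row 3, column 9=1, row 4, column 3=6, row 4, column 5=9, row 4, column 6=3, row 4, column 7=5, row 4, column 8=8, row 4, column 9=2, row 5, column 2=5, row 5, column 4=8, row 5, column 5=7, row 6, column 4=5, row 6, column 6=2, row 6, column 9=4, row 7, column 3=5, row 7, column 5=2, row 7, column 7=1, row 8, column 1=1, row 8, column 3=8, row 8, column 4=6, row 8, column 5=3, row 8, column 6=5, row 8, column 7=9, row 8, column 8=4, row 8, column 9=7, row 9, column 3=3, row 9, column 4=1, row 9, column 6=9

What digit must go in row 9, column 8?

5

Cell row 9, column 8 itself could take any of {2, 5, 6} by direct elimination.
Consider where 5 can go in column 8.
row 1, column 8 is out (row 1 already has a 5). row 2, column 8 is out (box 3 already has a 5). row 3, column 8 is out (box 3 already has a 5). row 5, column 8 is out (row 5 already has a 5). The remaining empty cells in column 8 are similarly blocked.
So the only cell in column 8 that can hold 5 is row 9, column 8.
Therefore row 9, column 8 = 5.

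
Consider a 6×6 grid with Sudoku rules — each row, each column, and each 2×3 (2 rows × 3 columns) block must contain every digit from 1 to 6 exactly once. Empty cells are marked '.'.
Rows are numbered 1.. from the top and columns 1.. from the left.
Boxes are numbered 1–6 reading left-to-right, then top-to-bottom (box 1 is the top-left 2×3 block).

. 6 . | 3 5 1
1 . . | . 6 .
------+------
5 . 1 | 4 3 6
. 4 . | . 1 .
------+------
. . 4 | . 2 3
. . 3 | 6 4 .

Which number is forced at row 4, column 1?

3

Cell row 4, column 1 itself could take any of {2, 3, 6} by direct elimination.
Consider where 3 can go in box 3.
row 3, column 2 is out (row 3 already has a 3).
row 4, column 3 is out (column 3 already has a 3).
So the only cell in box 3 that can hold 3 is row 4, column 1.
Therefore row 4, column 1 = 3.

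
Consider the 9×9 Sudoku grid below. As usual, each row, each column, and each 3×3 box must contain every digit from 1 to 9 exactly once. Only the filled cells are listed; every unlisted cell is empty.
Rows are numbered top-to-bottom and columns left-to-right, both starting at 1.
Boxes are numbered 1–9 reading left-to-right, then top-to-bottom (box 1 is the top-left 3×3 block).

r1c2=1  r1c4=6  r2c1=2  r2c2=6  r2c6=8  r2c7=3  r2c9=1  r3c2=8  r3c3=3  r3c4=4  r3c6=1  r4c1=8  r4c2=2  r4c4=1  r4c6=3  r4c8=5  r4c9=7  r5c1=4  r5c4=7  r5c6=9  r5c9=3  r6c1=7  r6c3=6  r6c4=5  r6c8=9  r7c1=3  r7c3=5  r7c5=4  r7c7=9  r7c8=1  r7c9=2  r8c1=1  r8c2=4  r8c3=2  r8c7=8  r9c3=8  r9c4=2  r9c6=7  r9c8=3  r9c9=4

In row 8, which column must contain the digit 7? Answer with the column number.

Consider where 7 can go in row 8.
r8c4 is out (column 4 already has a 7).
r8c5 is out (box 8 already has a 7).
r8c6 is out (column 6 already has a 7).
r8c9 is out (column 9 already has a 7).
So the only cell in row 8 that can hold 7 is r8c8.
That is column 8.

8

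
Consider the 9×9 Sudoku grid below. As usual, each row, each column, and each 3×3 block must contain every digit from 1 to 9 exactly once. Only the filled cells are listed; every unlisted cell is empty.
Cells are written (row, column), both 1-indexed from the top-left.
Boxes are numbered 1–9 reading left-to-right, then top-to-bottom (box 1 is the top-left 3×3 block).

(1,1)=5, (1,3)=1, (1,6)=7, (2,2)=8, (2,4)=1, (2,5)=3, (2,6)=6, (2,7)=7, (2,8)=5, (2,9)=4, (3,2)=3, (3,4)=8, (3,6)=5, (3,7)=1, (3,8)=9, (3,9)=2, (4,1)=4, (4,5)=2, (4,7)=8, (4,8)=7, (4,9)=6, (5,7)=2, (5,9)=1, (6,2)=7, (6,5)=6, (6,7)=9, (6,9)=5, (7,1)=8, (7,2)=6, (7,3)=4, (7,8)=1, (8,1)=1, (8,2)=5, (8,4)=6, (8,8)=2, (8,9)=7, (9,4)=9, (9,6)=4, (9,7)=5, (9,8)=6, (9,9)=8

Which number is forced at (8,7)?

Cell (8,7) itself could take any of {3, 4} by direct elimination.
Consider where 4 can go in column 7.
(1,7) is out (box 3 already has a 4).
(7,7) is out (row 7 already has a 4).
So the only cell in column 7 that can hold 4 is (8,7).
Therefore (8,7) = 4.

4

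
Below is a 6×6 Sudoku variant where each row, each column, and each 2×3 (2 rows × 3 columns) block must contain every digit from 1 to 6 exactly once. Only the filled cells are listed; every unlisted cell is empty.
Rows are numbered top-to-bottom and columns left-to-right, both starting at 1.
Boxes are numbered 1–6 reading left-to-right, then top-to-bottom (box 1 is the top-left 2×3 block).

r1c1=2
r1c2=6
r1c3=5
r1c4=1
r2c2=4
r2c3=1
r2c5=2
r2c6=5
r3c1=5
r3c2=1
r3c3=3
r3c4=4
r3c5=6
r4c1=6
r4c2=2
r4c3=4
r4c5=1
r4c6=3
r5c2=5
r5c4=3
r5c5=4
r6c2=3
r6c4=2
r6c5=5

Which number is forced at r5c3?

Cell r5c3 itself could take any of {2, 6} by direct elimination.
Consider where 2 can go in row 5.
r5c1 is out (column 1 already has a 2).
r5c6 is out (box 6 already has a 2).
So the only cell in row 5 that can hold 2 is r5c3.
Therefore r5c3 = 2.

2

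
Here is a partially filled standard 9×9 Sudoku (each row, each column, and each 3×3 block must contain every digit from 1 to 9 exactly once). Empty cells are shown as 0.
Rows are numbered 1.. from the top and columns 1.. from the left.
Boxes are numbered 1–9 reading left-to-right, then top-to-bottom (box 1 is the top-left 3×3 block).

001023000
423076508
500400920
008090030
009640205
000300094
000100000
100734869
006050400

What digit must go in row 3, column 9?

3

Cell row 3, column 9 itself could take any of {1, 3, 6, 7} by direct elimination.
Consider where 3 can go in row 3.
row 3, column 2 is out (box 1 already has a 3).
row 3, column 3 is out (column 3 already has a 3).
row 3, column 5 is out (column 5 already has a 3).
row 3, column 6 is out (column 6 already has a 3).
So the only cell in row 3 that can hold 3 is row 3, column 9.
Therefore row 3, column 9 = 3.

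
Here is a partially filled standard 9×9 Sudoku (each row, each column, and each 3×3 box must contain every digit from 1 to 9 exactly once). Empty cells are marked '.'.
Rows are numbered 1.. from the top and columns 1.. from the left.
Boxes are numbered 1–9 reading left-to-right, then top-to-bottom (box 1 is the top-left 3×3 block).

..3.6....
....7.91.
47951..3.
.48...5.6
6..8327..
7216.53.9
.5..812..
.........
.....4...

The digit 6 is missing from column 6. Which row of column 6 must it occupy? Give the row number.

Consider where 6 can go in column 6.
row 1, column 6 is out (row 1 already has a 6).
row 2, column 6 is out (box 2 already has a 6).
row 3, column 6 is out (box 2 already has a 6).
row 4, column 6 is out (row 4 already has a 6).
So the only cell in column 6 that can hold 6 is row 8, column 6.
That is row 8.

8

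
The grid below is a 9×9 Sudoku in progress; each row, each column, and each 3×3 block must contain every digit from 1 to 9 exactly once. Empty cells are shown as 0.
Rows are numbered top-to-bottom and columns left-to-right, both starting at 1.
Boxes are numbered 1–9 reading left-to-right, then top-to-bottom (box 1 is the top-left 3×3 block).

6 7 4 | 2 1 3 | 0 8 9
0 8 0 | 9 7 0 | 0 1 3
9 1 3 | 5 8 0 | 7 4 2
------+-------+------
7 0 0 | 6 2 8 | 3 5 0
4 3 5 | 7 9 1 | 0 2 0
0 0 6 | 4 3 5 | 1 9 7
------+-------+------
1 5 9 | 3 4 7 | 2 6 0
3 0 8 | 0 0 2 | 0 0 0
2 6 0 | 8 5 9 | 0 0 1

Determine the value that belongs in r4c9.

Row 4 already contains {2, 3, 5, 6, 7, 8}.
Column 9 already contains {1, 2, 3, 7, 9}.
Its 3×3 block (box 6) already contains {1, 2, 3, 5, 7, 9}.
The only value from 1–9 not eliminated is 4, so r4c9 = 4.

4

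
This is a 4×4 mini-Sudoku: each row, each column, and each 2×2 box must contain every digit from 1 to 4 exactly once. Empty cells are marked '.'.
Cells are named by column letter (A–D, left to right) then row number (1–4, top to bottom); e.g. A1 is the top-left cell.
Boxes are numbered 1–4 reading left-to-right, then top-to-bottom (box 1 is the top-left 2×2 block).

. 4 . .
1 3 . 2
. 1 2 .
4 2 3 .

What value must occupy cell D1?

Cell D1 itself could take any of {1, 3} by direct elimination.
Consider where 3 can go in row 1.
A1 is out (box 1 already has a 3).
C1 is out (column C already has a 3).
So the only cell in row 1 that can hold 3 is D1.
Therefore D1 = 3.

3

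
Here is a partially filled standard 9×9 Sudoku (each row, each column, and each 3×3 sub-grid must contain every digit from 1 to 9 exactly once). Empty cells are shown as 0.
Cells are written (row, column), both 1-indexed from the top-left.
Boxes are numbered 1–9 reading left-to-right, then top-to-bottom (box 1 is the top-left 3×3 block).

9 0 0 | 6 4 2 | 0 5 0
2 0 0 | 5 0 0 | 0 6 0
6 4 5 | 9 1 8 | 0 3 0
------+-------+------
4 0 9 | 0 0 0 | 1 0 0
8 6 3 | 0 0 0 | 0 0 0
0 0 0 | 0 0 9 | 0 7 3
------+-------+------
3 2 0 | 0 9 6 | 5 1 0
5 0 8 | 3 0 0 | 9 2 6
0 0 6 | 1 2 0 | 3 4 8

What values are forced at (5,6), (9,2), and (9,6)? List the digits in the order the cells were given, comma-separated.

1,9,5

For (5,6):
  Consider where 1 can go in row 5.
  (5,4) is out (column 4 already has a 1).
  (5,5) is out (column 5 already has a 1).
  (5,7) is out (column 7 already has a 1).
  (5,8) is out (column 8 already has a 1).
  (5,9) is out (box 6 already has a 1).
  So the only cell in row 5 that can hold 1 is (5,6).
  So (5,6) = 1.
For (9,2):
  Consider where 9 can go in row 9.
  (9,1) is out (column 1 already has a 9).
  (9,6) is out (column 6 already has a 9).
  So the only cell in row 9 that can hold 9 is (9,2).
  So (9,2) = 9.
For (9,6):
  Consider where 5 can go in row 9.
  (9,1) is out (column 1 already has a 5).
  (9,2) is out (box 7 already has a 5).
  So the only cell in row 9 that can hold 5 is (9,6).
  So (9,6) = 5.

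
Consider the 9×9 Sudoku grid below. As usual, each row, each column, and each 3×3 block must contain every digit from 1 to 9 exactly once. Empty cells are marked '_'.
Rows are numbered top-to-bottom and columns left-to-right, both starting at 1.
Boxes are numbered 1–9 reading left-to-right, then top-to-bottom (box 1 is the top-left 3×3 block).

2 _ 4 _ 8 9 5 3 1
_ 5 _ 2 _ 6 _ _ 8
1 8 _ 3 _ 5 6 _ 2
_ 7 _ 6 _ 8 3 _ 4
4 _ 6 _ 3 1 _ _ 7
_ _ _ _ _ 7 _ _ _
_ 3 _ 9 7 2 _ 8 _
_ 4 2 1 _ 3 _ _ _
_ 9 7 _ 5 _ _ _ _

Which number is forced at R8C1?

Cell R8C1 itself could take any of {5, 6, 8} by direct elimination.
Consider where 8 can go in row 8.
R8C5 is out (column 5 already has a 8).
R8C7 is out (box 9 already has a 8).
R8C8 is out (column 8 already has a 8).
R8C9 is out (column 9 already has a 8).
So the only cell in row 8 that can hold 8 is R8C1.
Therefore R8C1 = 8.

8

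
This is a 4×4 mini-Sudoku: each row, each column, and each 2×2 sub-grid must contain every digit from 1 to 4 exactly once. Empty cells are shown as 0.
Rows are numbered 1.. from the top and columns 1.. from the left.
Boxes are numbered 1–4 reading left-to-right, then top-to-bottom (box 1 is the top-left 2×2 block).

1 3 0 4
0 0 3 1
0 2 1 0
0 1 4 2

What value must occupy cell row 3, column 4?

Row 3 already contains {1, 2}.
Column 4 already contains {1, 2, 4}.
Its 2×2 block (box 4) already contains {1, 2, 4}.
The only value from 1–4 not eliminated is 3, so row 3, column 4 = 3.

3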